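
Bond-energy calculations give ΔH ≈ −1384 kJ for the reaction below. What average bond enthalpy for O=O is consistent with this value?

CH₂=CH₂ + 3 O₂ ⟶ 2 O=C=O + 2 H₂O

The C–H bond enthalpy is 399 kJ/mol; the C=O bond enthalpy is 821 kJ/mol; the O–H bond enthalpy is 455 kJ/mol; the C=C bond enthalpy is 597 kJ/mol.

Let D be the O=O bond energy.
Σ(broken) = 4×399 + 1×597 + 3×D = 2193 + 3D
Σ(formed) = 4×821 + 4×455 = 5104
ΔH = Σ(broken) − Σ(formed) = (2193 + 3D) − (5104) = −2911 + 3D
Setting this equal to −1384 kJ gives 3D = 1527, so D = 509 kJ/mol.

D(O=O) ≈ 509 kJ/mol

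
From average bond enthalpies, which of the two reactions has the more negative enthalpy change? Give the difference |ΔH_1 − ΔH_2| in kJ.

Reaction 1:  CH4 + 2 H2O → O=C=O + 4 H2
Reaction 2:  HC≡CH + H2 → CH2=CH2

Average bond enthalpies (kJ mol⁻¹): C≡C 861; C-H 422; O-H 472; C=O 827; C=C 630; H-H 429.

Reaction 2, by 390 kJ

Reaction 1:
  Bonds broken (reactants):
    C-H: 4 × 422 = 1688
    O-H: 4 × 472 = 1888
    Σ(broken) = 3576 kJ
  Bonds formed (products):
    C=O: 2 × 827 = 1654
    H-H: 4 × 429 = 1716
    Σ(formed) = 3370 kJ
  ΔH_1 = 3576 − 3370 = +206 kJ
Reaction 2:
  Bonds broken (reactants):
    C≡C: 1 × 861 = 861
    C-H: 2 × 422 = 844
    H-H: 1 × 429 = 429
    Σ(broken) = 2134 kJ
  Bonds formed (products):
    C-H: 4 × 422 = 1688
    C=C: 1 × 630 = 630
    Σ(formed) = 2318 kJ
  ΔH_2 = 2134 − 2318 = −184 kJ
ΔH_1 − ΔH_2 = +390 kJ, so reaction 2 has the more negative ΔH; |ΔH_1 − ΔH_2| = 390 kJ.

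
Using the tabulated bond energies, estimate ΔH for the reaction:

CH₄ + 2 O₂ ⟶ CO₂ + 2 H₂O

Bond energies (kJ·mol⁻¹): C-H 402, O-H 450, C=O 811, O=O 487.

ΔH ≈ −840 kJ

Bonds broken (reactants):
  C-H: 4 × 402 = 1608
  O=O: 2 × 487 = 974
  Σ(broken) = 2582 kJ
Bonds formed (products):
  C=O: 2 × 811 = 1622
  O-H: 4 × 450 = 1800
  Σ(formed) = 3422 kJ
ΔH = Σ(broken) − Σ(formed) = 2582 − 3422 = −840 kJ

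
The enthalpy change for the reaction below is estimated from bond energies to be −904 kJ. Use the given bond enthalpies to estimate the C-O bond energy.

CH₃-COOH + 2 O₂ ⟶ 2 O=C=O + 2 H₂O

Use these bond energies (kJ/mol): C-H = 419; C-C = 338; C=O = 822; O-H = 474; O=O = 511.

Let D be the C-O bond energy.
Σ(broken) = 1×338 + 3×419 + 1×D + 1×822 + 1×474 + 2×511 = 3913 + D
Σ(formed) = 4×822 + 4×474 = 5184
ΔH = Σ(broken) − Σ(formed) = (3913 + D) − (5184) = −1271 + D
Setting this equal to −904 kJ gives D = 367 kJ/mol.

D(C-O) ≈ 367 kJ/mol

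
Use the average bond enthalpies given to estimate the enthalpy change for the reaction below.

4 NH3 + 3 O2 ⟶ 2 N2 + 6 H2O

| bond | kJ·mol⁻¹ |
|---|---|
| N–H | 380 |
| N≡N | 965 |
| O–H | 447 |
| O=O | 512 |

ΔH ≈ −1198 kJ

Bonds broken (reactants):
  N–H: 12 × 380 = 4560
  O=O: 3 × 512 = 1536
  Σ(broken) = 6096 kJ
Bonds formed (products):
  N≡N: 2 × 965 = 1930
  O–H: 12 × 447 = 5364
  Σ(formed) = 7294 kJ
ΔH = Σ(broken) − Σ(formed) = 6096 − 7294 = −1198 kJ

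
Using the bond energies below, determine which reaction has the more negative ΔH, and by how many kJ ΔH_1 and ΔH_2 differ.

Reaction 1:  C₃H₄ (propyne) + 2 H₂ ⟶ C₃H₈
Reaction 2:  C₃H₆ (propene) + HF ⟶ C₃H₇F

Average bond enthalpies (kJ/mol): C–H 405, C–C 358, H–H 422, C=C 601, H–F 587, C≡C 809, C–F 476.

Reaction 1, by 274 kJ

Reaction 1:
  Bonds broken (reactants):
    C≡C: 1 × 809 = 809
    C–C: 1 × 358 = 358
    C–H: 4 × 405 = 1620
    H–H: 2 × 422 = 844
    Σ(broken) = 3631 kJ
  Bonds formed (products):
    C–C: 2 × 358 = 716
    C–H: 8 × 405 = 3240
    Σ(formed) = 3956 kJ
  ΔH_1 = 3631 − 3956 = −325 kJ
Reaction 2:
  Bonds broken (reactants):
    C–C: 1 × 358 = 358
    C–H: 6 × 405 = 2430
    C=C: 1 × 601 = 601
    H–F: 1 × 587 = 587
    Σ(broken) = 3976 kJ
  Bonds formed (products):
    C–C: 2 × 358 = 716
    C–F: 1 × 476 = 476
    C–H: 7 × 405 = 2835
    Σ(formed) = 4027 kJ
  ΔH_2 = 3976 − 4027 = −51 kJ
ΔH_1 − ΔH_2 = −274 kJ, so reaction 1 has the more negative ΔH; |ΔH_1 − ΔH_2| = 274 kJ.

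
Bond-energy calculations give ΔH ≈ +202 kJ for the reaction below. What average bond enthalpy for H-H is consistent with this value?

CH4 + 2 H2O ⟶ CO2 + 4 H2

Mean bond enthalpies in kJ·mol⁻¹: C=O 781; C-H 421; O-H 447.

Let D be the H-H bond energy.
Σ(broken) = 4×421 + 4×447 = 3472
Σ(formed) = 2×781 + 4×D = 1562 + 4D
ΔH = Σ(broken) − Σ(formed) = (3472) − (1562 + 4D) = +1910 − 4D
Setting this equal to +202 kJ gives 4D = 1708, so D = 427 kJ/mol.

D(H-H) ≈ 427 kJ/mol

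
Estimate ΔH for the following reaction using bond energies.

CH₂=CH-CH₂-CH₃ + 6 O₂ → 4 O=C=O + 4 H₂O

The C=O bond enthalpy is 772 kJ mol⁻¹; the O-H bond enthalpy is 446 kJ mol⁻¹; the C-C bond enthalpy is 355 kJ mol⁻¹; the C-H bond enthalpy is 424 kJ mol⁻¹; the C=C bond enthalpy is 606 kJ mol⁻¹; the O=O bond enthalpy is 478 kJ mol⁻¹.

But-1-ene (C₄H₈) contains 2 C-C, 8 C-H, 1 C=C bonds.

Bonds broken (reactants):
  C-C: 2 × 355 = 710
  C-H: 8 × 424 = 3392
  C=C: 1 × 606 = 606
  O=O: 6 × 478 = 2868
  Σ(broken) = 7576 kJ
Bonds formed (products):
  C=O: 8 × 772 = 6176
  O-H: 8 × 446 = 3568
  Σ(formed) = 9744 kJ
ΔH = Σ(broken) − Σ(formed) = 7576 − 9744 = −2168 kJ

ΔH ≈ −2168 kJ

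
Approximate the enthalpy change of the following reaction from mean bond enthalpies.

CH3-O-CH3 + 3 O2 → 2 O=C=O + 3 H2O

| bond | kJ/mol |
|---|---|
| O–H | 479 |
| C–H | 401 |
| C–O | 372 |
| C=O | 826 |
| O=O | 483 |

ΔH ≈ −1579 kJ

Bonds broken (reactants):
  C–H: 6 × 401 = 2406
  C–O: 2 × 372 = 744
  O=O: 3 × 483 = 1449
  Σ(broken) = 4599 kJ
Bonds formed (products):
  C=O: 4 × 826 = 3304
  O–H: 6 × 479 = 2874
  Σ(formed) = 6178 kJ
ΔH = Σ(broken) − Σ(formed) = 4599 − 6178 = −1579 kJ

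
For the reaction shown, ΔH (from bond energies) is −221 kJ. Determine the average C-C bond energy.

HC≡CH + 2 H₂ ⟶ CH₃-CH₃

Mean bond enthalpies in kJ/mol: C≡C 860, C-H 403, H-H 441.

Let D be the C-C bond energy.
Σ(broken) = 1×860 + 2×403 + 2×441 = 2548
Σ(formed) = 1×D + 6×403 = 2418 + D
ΔH = Σ(broken) − Σ(formed) = (2548) − (2418 + D) = +130 − D
Setting this equal to −221 kJ gives D = 351 kJ/mol.

D(C-C) ≈ 351 kJ/mol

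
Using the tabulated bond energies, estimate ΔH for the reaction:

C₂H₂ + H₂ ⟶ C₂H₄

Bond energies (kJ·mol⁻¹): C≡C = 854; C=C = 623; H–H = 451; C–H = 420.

Bonds broken (reactants):
  C≡C: 1 × 854 = 854
  C–H: 2 × 420 = 840
  H–H: 1 × 451 = 451
  Σ(broken) = 2145 kJ
Bonds formed (products):
  C–H: 4 × 420 = 1680
  C=C: 1 × 623 = 623
  Σ(formed) = 2303 kJ
ΔH = Σ(broken) − Σ(formed) = 2145 − 2303 = −158 kJ

ΔH ≈ −158 kJ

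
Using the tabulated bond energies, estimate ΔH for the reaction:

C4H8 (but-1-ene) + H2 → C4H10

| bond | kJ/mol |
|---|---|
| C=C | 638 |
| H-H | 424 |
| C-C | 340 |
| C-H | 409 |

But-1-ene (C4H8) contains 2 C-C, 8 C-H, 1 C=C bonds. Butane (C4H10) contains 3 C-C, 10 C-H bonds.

Bonds broken (reactants):
  C-C: 2 × 340 = 680
  C-H: 8 × 409 = 3272
  C=C: 1 × 638 = 638
  H-H: 1 × 424 = 424
  Σ(broken) = 5014 kJ
Bonds formed (products):
  C-C: 3 × 340 = 1020
  C-H: 10 × 409 = 4090
  Σ(formed) = 5110 kJ
ΔH = Σ(broken) − Σ(formed) = 5014 − 5110 = −96 kJ

ΔH ≈ −96 kJ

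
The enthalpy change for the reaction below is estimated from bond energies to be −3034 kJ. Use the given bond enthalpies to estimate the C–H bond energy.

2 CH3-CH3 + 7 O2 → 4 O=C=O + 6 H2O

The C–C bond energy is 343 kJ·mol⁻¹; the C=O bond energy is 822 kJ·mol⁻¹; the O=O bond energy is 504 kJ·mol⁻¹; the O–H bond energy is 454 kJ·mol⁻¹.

D(C–H) ≈ 398 kJ/mol

Let D be the C–H bond energy.
Σ(broken) = 2×343 + 12×D + 7×504 = 4214 + 12D
Σ(formed) = 8×822 + 12×454 = 12024
ΔH = Σ(broken) − Σ(formed) = (4214 + 12D) − (12024) = −7810 + 12D
Setting this equal to −3034 kJ gives 12D = 4776, so D = 398 kJ/mol.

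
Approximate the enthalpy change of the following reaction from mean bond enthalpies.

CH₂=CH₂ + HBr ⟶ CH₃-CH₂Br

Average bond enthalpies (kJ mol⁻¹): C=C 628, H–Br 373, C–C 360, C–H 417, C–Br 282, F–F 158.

ΔH ≈ −58 kJ

Bonds broken (reactants):
  C–H: 4 × 417 = 1668
  C=C: 1 × 628 = 628
  H–Br: 1 × 373 = 373
  Σ(broken) = 2669 kJ
Bonds formed (products):
  C–Br: 1 × 282 = 282
  C–C: 1 × 360 = 360
  C–H: 5 × 417 = 2085
  Σ(formed) = 2727 kJ
ΔH = Σ(broken) − Σ(formed) = 2669 − 2727 = −58 kJ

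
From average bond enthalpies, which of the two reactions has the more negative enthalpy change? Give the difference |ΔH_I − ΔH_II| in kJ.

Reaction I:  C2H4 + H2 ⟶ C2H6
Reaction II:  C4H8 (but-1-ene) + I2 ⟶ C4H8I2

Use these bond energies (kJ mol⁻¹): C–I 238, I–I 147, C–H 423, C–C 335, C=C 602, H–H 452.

Reaction I, by 65 kJ

Reaction I:
  Bonds broken (reactants):
    C–H: 4 × 423 = 1692
    C=C: 1 × 602 = 602
    H–H: 1 × 452 = 452
    Σ(broken) = 2746 kJ
  Bonds formed (products):
    C–C: 1 × 335 = 335
    C–H: 6 × 423 = 2538
    Σ(formed) = 2873 kJ
  ΔH_I = 2746 − 2873 = −127 kJ
Reaction II:
  Bonds broken (reactants):
    C–C: 2 × 335 = 670
    C–H: 8 × 423 = 3384
    C=C: 1 × 602 = 602
    I–I: 1 × 147 = 147
    Σ(broken) = 4803 kJ
  Bonds formed (products):
    C–C: 3 × 335 = 1005
    C–H: 8 × 423 = 3384
    C–I: 2 × 238 = 476
    Σ(formed) = 4865 kJ
  ΔH_II = 4803 − 4865 = −62 kJ
ΔH_I − ΔH_II = −65 kJ, so reaction I has the more negative ΔH; |ΔH_I − ΔH_II| = 65 kJ.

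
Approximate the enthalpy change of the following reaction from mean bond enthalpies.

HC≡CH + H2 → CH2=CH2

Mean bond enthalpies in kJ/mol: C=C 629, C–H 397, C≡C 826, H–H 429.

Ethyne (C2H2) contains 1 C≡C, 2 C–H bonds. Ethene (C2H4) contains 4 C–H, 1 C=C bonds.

ΔH ≈ −168 kJ

Bonds broken (reactants):
  C≡C: 1 × 826 = 826
  C–H: 2 × 397 = 794
  H–H: 1 × 429 = 429
  Σ(broken) = 2049 kJ
Bonds formed (products):
  C–H: 4 × 397 = 1588
  C=C: 1 × 629 = 629
  Σ(formed) = 2217 kJ
ΔH = Σ(broken) − Σ(formed) = 2049 − 2217 = −168 kJ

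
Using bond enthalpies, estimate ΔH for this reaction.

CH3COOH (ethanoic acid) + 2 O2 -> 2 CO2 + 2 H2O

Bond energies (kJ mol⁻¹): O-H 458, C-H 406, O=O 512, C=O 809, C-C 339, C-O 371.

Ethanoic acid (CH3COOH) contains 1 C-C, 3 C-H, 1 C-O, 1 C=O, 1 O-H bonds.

ΔH ≈ −849 kJ

Bonds broken (reactants):
  C-C: 1 × 339 = 339
  C-H: 3 × 406 = 1218
  C-O: 1 × 371 = 371
  C=O: 1 × 809 = 809
  O-H: 1 × 458 = 458
  O=O: 2 × 512 = 1024
  Σ(broken) = 4219 kJ
Bonds formed (products):
  C=O: 4 × 809 = 3236
  O-H: 4 × 458 = 1832
  Σ(formed) = 5068 kJ
ΔH = Σ(broken) − Σ(formed) = 4219 − 5068 = −849 kJ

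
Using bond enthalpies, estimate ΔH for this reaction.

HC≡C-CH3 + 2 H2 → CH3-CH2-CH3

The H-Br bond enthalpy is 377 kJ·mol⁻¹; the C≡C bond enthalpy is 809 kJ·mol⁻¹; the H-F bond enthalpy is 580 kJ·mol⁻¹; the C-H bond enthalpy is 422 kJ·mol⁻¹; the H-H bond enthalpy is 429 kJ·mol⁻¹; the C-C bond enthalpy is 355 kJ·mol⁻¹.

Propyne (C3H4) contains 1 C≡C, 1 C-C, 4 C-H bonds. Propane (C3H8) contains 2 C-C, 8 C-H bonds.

ΔH ≈ −376 kJ

Bonds broken (reactants):
  C≡C: 1 × 809 = 809
  C-C: 1 × 355 = 355
  C-H: 4 × 422 = 1688
  H-H: 2 × 429 = 858
  Σ(broken) = 3710 kJ
Bonds formed (products):
  C-C: 2 × 355 = 710
  C-H: 8 × 422 = 3376
  Σ(formed) = 4086 kJ
ΔH = Σ(broken) − Σ(formed) = 3710 − 4086 = −376 kJ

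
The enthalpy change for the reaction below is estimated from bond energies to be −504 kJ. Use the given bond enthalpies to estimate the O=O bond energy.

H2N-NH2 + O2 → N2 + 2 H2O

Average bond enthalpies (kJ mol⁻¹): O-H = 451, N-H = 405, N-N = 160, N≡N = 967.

D(O=O) ≈ 487 kJ/mol

Let D be the O=O bond energy.
Σ(broken) = 4×405 + 1×160 + 1×D = 1780 + D
Σ(formed) = 1×967 + 4×451 = 2771
ΔH = Σ(broken) − Σ(formed) = (1780 + D) − (2771) = −991 + D
Setting this equal to −504 kJ gives D = 487 kJ/mol.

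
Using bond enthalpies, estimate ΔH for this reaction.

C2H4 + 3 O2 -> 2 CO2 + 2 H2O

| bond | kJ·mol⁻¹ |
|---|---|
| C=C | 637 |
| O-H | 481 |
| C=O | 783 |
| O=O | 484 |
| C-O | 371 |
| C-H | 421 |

Bonds broken (reactants):
  C-H: 4 × 421 = 1684
  C=C: 1 × 637 = 637
  O=O: 3 × 484 = 1452
  Σ(broken) = 3773 kJ
Bonds formed (products):
  C=O: 4 × 783 = 3132
  O-H: 4 × 481 = 1924
  Σ(formed) = 5056 kJ
ΔH = Σ(broken) − Σ(formed) = 3773 − 5056 = −1283 kJ

ΔH ≈ −1283 kJ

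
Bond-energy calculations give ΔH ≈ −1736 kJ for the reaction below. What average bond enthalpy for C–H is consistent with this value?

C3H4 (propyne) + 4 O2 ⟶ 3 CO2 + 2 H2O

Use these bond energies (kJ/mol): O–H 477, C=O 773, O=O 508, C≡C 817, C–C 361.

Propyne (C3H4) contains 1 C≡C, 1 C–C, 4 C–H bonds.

D(C–H) ≈ 400 kJ/mol

Let D be the C–H bond energy.
Σ(broken) = 1×817 + 1×361 + 4×D + 4×508 = 3210 + 4D
Σ(formed) = 6×773 + 4×477 = 6546
ΔH = Σ(broken) − Σ(formed) = (3210 + 4D) − (6546) = −3336 + 4D
Setting this equal to −1736 kJ gives 4D = 1600, so D = 400 kJ/mol.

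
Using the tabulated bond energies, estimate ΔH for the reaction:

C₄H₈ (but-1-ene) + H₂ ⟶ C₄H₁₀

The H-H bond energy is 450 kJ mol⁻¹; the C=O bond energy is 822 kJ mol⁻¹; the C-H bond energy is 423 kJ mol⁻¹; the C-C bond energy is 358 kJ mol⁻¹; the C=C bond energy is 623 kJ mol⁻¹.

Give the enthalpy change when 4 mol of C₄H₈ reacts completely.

ΔH = −524 kJ

Bonds broken (reactants):
  C-C: 2 × 358 = 716
  C-H: 8 × 423 = 3384
  C=C: 1 × 623 = 623
  H-H: 1 × 450 = 450
  Σ(broken) = 5173 kJ
Bonds formed (products):
  C-C: 3 × 358 = 1074
  C-H: 10 × 423 = 4230
  Σ(formed) = 5304 kJ
ΔH = Σ(broken) − Σ(formed) = 5173 − 5304 = −131 kJ
For 4× the reaction as written: 4 × (−131) = −524 kJ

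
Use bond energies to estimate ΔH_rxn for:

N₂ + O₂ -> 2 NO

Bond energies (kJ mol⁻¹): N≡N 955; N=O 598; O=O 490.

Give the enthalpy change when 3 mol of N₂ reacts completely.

Bonds broken (reactants):
  N≡N: 1 × 955 = 955
  O=O: 1 × 490 = 490
  Σ(broken) = 1445 kJ
Bonds formed (products):
  N=O: 2 × 598 = 1196
  Σ(formed) = 1196 kJ
ΔH = Σ(broken) − Σ(formed) = 1445 − 1196 = +249 kJ
For 3× the reaction as written: 3 × (+249) = +747 kJ

ΔH = +747 kJ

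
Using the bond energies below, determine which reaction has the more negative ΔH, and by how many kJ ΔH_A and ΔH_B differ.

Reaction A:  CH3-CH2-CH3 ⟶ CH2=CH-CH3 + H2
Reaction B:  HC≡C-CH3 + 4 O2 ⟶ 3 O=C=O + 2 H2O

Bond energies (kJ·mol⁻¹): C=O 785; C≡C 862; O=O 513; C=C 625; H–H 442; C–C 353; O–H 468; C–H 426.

Reaction B, by 1749 kJ

Reaction A:
  Bonds broken (reactants):
    C–C: 2 × 353 = 706
    C–H: 8 × 426 = 3408
    Σ(broken) = 4114 kJ
  Bonds formed (products):
    C–C: 1 × 353 = 353
    C–H: 6 × 426 = 2556
    C=C: 1 × 625 = 625
    H–H: 1 × 442 = 442
    Σ(formed) = 3976 kJ
  ΔH_A = 4114 − 3976 = +138 kJ
Reaction B:
  Bonds broken (reactants):
    C≡C: 1 × 862 = 862
    C–C: 1 × 353 = 353
    C–H: 4 × 426 = 1704
    O=O: 4 × 513 = 2052
    Σ(broken) = 4971 kJ
  Bonds formed (products):
    C=O: 6 × 785 = 4710
    O–H: 4 × 468 = 1872
    Σ(formed) = 6582 kJ
  ΔH_B = 4971 − 6582 = −1611 kJ
ΔH_A − ΔH_B = +1749 kJ, so reaction B has the more negative ΔH; |ΔH_A − ΔH_B| = 1749 kJ.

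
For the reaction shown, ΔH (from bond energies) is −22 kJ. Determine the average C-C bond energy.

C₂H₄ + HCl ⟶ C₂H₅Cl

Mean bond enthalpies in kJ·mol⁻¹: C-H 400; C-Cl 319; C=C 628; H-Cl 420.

Let D be the C-C bond energy.
Σ(broken) = 4×400 + 1×628 + 1×420 = 2648
Σ(formed) = 1×D + 1×319 + 5×400 = 2319 + D
ΔH = Σ(broken) − Σ(formed) = (2648) − (2319 + D) = +329 − D
Setting this equal to −22 kJ gives D = 351 kJ/mol.

D(C-C) ≈ 351 kJ/mol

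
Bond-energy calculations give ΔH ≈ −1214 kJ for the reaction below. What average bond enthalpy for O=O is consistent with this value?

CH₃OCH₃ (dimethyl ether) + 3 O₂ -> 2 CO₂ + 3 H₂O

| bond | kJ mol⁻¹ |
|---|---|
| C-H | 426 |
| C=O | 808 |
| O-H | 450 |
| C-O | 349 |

Let D be the O=O bond energy.
Σ(broken) = 6×426 + 2×349 + 3×D = 3254 + 3D
Σ(formed) = 4×808 + 6×450 = 5932
ΔH = Σ(broken) − Σ(formed) = (3254 + 3D) − (5932) = −2678 + 3D
Setting this equal to −1214 kJ gives 3D = 1464, so D = 488 kJ/mol.

D(O=O) ≈ 488 kJ/mol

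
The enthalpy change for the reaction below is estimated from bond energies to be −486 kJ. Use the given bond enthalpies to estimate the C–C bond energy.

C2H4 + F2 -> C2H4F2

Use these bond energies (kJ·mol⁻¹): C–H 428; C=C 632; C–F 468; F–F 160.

Let D be the C–C bond energy.
Σ(broken) = 4×428 + 1×632 + 1×160 = 2504
Σ(formed) = 1×D + 2×468 + 4×428 = 2648 + D
ΔH = Σ(broken) − Σ(formed) = (2504) − (2648 + D) = −144 − D
Setting this equal to −486 kJ gives D = 342 kJ/mol.

D(C–C) ≈ 342 kJ/mol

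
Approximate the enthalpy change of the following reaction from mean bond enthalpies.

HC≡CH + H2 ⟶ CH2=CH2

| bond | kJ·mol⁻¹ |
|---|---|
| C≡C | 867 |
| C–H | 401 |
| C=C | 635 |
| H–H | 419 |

Bonds broken (reactants):
  C≡C: 1 × 867 = 867
  C–H: 2 × 401 = 802
  H–H: 1 × 419 = 419
  Σ(broken) = 2088 kJ
Bonds formed (products):
  C–H: 4 × 401 = 1604
  C=C: 1 × 635 = 635
  Σ(formed) = 2239 kJ
ΔH = Σ(broken) − Σ(formed) = 2088 − 2239 = −151 kJ

ΔH ≈ −151 kJ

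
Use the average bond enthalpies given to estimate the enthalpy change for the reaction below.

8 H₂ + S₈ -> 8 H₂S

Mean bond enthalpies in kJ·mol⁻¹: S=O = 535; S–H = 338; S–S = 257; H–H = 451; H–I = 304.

ΔH ≈ +256 kJ

Bonds broken (reactants):
  H–H: 8 × 451 = 3608
  S–S: 8 × 257 = 2056
  Σ(broken) = 5664 kJ
Bonds formed (products):
  S–H: 16 × 338 = 5408
  Σ(formed) = 5408 kJ
ΔH = Σ(broken) − Σ(formed) = 5664 − 5408 = +256 kJ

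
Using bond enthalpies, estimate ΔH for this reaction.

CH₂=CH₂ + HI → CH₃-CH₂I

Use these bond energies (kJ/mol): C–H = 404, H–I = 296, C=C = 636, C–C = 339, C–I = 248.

ΔH ≈ −59 kJ

Bonds broken (reactants):
  C–H: 4 × 404 = 1616
  C=C: 1 × 636 = 636
  H–I: 1 × 296 = 296
  Σ(broken) = 2548 kJ
Bonds formed (products):
  C–C: 1 × 339 = 339
  C–H: 5 × 404 = 2020
  C–I: 1 × 248 = 248
  Σ(formed) = 2607 kJ
ΔH = Σ(broken) − Σ(formed) = 2548 − 2607 = −59 kJ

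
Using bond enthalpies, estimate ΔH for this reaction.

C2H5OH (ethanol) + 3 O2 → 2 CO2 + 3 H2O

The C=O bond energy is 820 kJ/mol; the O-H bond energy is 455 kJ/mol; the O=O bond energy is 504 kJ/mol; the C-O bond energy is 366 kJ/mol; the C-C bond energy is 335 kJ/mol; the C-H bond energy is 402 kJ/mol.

ΔH ≈ −1332 kJ

Bonds broken (reactants):
  C-C: 1 × 335 = 335
  C-H: 5 × 402 = 2010
  C-O: 1 × 366 = 366
  O-H: 1 × 455 = 455
  O=O: 3 × 504 = 1512
  Σ(broken) = 4678 kJ
Bonds formed (products):
  C=O: 4 × 820 = 3280
  O-H: 6 × 455 = 2730
  Σ(formed) = 6010 kJ
ΔH = Σ(broken) − Σ(formed) = 4678 − 6010 = −1332 kJ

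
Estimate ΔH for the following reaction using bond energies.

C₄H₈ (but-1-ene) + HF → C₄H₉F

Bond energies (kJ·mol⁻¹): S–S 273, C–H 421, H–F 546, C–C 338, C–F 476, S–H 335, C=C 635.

ΔH ≈ −54 kJ

Bonds broken (reactants):
  C–C: 2 × 338 = 676
  C–H: 8 × 421 = 3368
  C=C: 1 × 635 = 635
  H–F: 1 × 546 = 546
  Σ(broken) = 5225 kJ
Bonds formed (products):
  C–C: 3 × 338 = 1014
  C–F: 1 × 476 = 476
  C–H: 9 × 421 = 3789
  Σ(formed) = 5279 kJ
ΔH = Σ(broken) − Σ(formed) = 5225 − 5279 = −54 kJ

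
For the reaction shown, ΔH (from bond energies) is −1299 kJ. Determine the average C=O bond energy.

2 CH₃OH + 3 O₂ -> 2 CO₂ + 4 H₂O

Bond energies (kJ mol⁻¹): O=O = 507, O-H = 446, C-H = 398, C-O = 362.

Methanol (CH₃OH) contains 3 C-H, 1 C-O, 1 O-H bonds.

Let D be the C=O bond energy.
Σ(broken) = 6×398 + 2×362 + 2×446 + 3×507 = 5525
Σ(formed) = 4×D + 8×446 = 3568 + 4D
ΔH = Σ(broken) − Σ(formed) = (5525) − (3568 + 4D) = +1957 − 4D
Setting this equal to −1299 kJ gives 4D = 3256, so D = 814 kJ/mol.

D(C=O) ≈ 814 kJ/mol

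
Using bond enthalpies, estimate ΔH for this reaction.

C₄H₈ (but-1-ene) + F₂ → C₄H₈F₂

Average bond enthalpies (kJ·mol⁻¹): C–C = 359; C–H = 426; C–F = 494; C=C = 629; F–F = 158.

ΔH ≈ −560 kJ

Bonds broken (reactants):
  C–C: 2 × 359 = 718
  C–H: 8 × 426 = 3408
  C=C: 1 × 629 = 629
  F–F: 1 × 158 = 158
  Σ(broken) = 4913 kJ
Bonds formed (products):
  C–C: 3 × 359 = 1077
  C–F: 2 × 494 = 988
  C–H: 8 × 426 = 3408
  Σ(formed) = 5473 kJ
ΔH = Σ(broken) − Σ(formed) = 4913 − 5473 = −560 kJ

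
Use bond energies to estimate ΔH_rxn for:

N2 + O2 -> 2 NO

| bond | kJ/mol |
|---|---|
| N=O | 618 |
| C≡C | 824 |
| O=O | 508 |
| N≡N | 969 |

ΔH ≈ +241 kJ

Bonds broken (reactants):
  N≡N: 1 × 969 = 969
  O=O: 1 × 508 = 508
  Σ(broken) = 1477 kJ
Bonds formed (products):
  N=O: 2 × 618 = 1236
  Σ(formed) = 1236 kJ
ΔH = Σ(broken) − Σ(formed) = 1477 − 1236 = +241 kJ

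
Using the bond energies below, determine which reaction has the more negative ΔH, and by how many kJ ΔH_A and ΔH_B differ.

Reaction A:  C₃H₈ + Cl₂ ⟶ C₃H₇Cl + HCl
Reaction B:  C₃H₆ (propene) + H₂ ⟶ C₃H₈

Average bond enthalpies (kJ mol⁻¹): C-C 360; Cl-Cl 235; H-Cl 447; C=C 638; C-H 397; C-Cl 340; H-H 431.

Reaction A, by 70 kJ

Reaction A:
  Bonds broken (reactants):
    C-C: 2 × 360 = 720
    C-H: 8 × 397 = 3176
    Cl-Cl: 1 × 235 = 235
    Σ(broken) = 4131 kJ
  Bonds formed (products):
    C-C: 2 × 360 = 720
    C-Cl: 1 × 340 = 340
    C-H: 7 × 397 = 2779
    H-Cl: 1 × 447 = 447
    Σ(formed) = 4286 kJ
  ΔH_A = 4131 − 4286 = −155 kJ
Reaction B:
  Bonds broken (reactants):
    C-C: 1 × 360 = 360
    C-H: 6 × 397 = 2382
    C=C: 1 × 638 = 638
    H-H: 1 × 431 = 431
    Σ(broken) = 3811 kJ
  Bonds formed (products):
    C-C: 2 × 360 = 720
    C-H: 8 × 397 = 3176
    Σ(formed) = 3896 kJ
  ΔH_B = 3811 − 3896 = −85 kJ
ΔH_A − ΔH_B = −70 kJ, so reaction A has the more negative ΔH; |ΔH_A − ΔH_B| = 70 kJ.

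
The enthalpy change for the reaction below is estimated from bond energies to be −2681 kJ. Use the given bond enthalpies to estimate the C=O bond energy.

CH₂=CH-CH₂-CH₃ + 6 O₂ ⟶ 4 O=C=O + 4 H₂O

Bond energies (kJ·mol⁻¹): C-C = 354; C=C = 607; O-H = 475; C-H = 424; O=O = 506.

D(C=O) ≈ 828 kJ/mol

Let D be the C=O bond energy.
Σ(broken) = 2×354 + 8×424 + 1×607 + 6×506 = 7743
Σ(formed) = 8×D + 8×475 = 3800 + 8D
ΔH = Σ(broken) − Σ(formed) = (7743) − (3800 + 8D) = +3943 − 8D
Setting this equal to −2681 kJ gives 8D = 6624, so D = 828 kJ/mol.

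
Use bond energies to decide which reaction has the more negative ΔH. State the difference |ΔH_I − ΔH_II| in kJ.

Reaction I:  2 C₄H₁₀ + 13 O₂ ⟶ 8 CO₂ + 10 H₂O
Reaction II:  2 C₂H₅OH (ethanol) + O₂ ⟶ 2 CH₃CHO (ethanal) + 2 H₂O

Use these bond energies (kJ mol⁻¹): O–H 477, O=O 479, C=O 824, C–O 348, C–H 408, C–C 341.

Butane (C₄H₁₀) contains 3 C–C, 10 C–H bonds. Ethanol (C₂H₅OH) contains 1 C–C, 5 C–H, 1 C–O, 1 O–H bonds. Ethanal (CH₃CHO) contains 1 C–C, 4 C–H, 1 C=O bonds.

Reaction I, by 5680 kJ

Reaction I:
  Bonds broken (reactants):
    C–C: 6 × 341 = 2046
    C–H: 20 × 408 = 8160
    O=O: 13 × 479 = 6227
    Σ(broken) = 16433 kJ
  Bonds formed (products):
    C=O: 16 × 824 = 13184
    O–H: 20 × 477 = 9540
    Σ(formed) = 22724 kJ
  ΔH_I = 16433 − 22724 = −6291 kJ
Reaction II:
  Bonds broken (reactants):
    C–C: 2 × 341 = 682
    C–H: 10 × 408 = 4080
    C–O: 2 × 348 = 696
    O–H: 2 × 477 = 954
    O=O: 1 × 479 = 479
    Σ(broken) = 6891 kJ
  Bonds formed (products):
    C–C: 2 × 341 = 682
    C–H: 8 × 408 = 3264
    C=O: 2 × 824 = 1648
    O–H: 4 × 477 = 1908
    Σ(formed) = 7502 kJ
  ΔH_II = 6891 − 7502 = −611 kJ
ΔH_I − ΔH_II = −5680 kJ, so reaction I has the more negative ΔH; |ΔH_I − ΔH_II| = 5680 kJ.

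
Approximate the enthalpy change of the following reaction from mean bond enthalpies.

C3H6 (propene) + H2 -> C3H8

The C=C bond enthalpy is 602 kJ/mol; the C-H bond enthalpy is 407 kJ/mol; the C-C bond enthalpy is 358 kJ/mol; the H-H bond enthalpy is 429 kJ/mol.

ΔH ≈ −141 kJ

Bonds broken (reactants):
  C-C: 1 × 358 = 358
  C-H: 6 × 407 = 2442
  C=C: 1 × 602 = 602
  H-H: 1 × 429 = 429
  Σ(broken) = 3831 kJ
Bonds formed (products):
  C-C: 2 × 358 = 716
  C-H: 8 × 407 = 3256
  Σ(formed) = 3972 kJ
ΔH = Σ(broken) − Σ(formed) = 3831 − 3972 = −141 kJ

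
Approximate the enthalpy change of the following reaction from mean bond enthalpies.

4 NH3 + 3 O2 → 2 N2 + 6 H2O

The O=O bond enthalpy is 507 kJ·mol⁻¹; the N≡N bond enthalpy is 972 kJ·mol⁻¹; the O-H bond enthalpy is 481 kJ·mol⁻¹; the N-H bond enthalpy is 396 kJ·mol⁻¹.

ΔH ≈ −1443 kJ

Bonds broken (reactants):
  N-H: 12 × 396 = 4752
  O=O: 3 × 507 = 1521
  Σ(broken) = 6273 kJ
Bonds formed (products):
  N≡N: 2 × 972 = 1944
  O-H: 12 × 481 = 5772
  Σ(formed) = 7716 kJ
ΔH = Σ(broken) − Σ(formed) = 6273 − 7716 = −1443 kJ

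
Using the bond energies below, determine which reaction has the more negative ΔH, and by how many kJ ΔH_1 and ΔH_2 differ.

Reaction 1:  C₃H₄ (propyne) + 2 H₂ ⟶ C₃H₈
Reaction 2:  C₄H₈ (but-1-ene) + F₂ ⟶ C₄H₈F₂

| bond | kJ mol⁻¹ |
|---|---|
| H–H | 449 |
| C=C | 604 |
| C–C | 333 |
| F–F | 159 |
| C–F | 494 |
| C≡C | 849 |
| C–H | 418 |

Reaction 1:
  Bonds broken (reactants):
    C≡C: 1 × 849 = 849
    C–C: 1 × 333 = 333
    C–H: 4 × 418 = 1672
    H–H: 2 × 449 = 898
    Σ(broken) = 3752 kJ
  Bonds formed (products):
    C–C: 2 × 333 = 666
    C–H: 8 × 418 = 3344
    Σ(formed) = 4010 kJ
  ΔH_1 = 3752 − 4010 = −258 kJ
Reaction 2:
  Bonds broken (reactants):
    C–C: 2 × 333 = 666
    C–H: 8 × 418 = 3344
    C=C: 1 × 604 = 604
    F–F: 1 × 159 = 159
    Σ(broken) = 4773 kJ
  Bonds formed (products):
    C–C: 3 × 333 = 999
    C–F: 2 × 494 = 988
    C–H: 8 × 418 = 3344
    Σ(formed) = 5331 kJ
  ΔH_2 = 4773 − 5331 = −558 kJ
ΔH_1 − ΔH_2 = +300 kJ, so reaction 2 has the more negative ΔH; |ΔH_1 − ΔH_2| = 300 kJ.

Reaction 2, by 300 kJ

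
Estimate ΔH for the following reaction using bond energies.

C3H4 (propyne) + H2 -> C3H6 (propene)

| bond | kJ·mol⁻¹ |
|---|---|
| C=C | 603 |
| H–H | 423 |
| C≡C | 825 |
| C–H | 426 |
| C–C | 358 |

ΔH ≈ −207 kJ

Bonds broken (reactants):
  C≡C: 1 × 825 = 825
  C–C: 1 × 358 = 358
  C–H: 4 × 426 = 1704
  H–H: 1 × 423 = 423
  Σ(broken) = 3310 kJ
Bonds formed (products):
  C–C: 1 × 358 = 358
  C–H: 6 × 426 = 2556
  C=C: 1 × 603 = 603
  Σ(formed) = 3517 kJ
ΔH = Σ(broken) − Σ(formed) = 3310 − 3517 = −207 kJ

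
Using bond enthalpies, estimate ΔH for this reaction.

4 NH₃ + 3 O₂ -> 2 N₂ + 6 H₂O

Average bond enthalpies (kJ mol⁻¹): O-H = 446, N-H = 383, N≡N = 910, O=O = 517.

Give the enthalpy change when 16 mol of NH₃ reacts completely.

ΔH = −4100 kJ

Bonds broken (reactants):
  N-H: 12 × 383 = 4596
  O=O: 3 × 517 = 1551
  Σ(broken) = 6147 kJ
Bonds formed (products):
  N≡N: 2 × 910 = 1820
  O-H: 12 × 446 = 5352
  Σ(formed) = 7172 kJ
ΔH = Σ(broken) − Σ(formed) = 6147 − 7172 = −1025 kJ
For 4× the reaction as written: 4 × (−1025) = −4100 kJ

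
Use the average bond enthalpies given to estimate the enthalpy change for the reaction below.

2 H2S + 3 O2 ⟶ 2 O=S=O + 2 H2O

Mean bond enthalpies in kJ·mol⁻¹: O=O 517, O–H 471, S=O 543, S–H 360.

Bonds broken (reactants):
  O=O: 3 × 517 = 1551
  S–H: 4 × 360 = 1440
  Σ(broken) = 2991 kJ
Bonds formed (products):
  O–H: 4 × 471 = 1884
  S=O: 4 × 543 = 2172
  Σ(formed) = 4056 kJ
ΔH = Σ(broken) − Σ(formed) = 2991 − 4056 = −1065 kJ

ΔH ≈ −1065 kJ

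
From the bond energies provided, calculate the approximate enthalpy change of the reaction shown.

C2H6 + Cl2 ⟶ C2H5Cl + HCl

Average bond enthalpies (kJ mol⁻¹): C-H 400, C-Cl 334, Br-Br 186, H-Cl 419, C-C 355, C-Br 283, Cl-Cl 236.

ΔH ≈ −117 kJ

Bonds broken (reactants):
  C-C: 1 × 355 = 355
  C-H: 6 × 400 = 2400
  Cl-Cl: 1 × 236 = 236
  Σ(broken) = 2991 kJ
Bonds formed (products):
  C-C: 1 × 355 = 355
  C-Cl: 1 × 334 = 334
  C-H: 5 × 400 = 2000
  H-Cl: 1 × 419 = 419
  Σ(formed) = 3108 kJ
ΔH = Σ(broken) − Σ(formed) = 2991 − 3108 = −117 kJ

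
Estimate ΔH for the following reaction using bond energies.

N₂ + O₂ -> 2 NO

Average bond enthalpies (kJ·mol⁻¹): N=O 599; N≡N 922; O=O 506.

Bonds broken (reactants):
  N≡N: 1 × 922 = 922
  O=O: 1 × 506 = 506
  Σ(broken) = 1428 kJ
Bonds formed (products):
  N=O: 2 × 599 = 1198
  Σ(formed) = 1198 kJ
ΔH = Σ(broken) − Σ(formed) = 1428 − 1198 = +230 kJ

ΔH ≈ +230 kJ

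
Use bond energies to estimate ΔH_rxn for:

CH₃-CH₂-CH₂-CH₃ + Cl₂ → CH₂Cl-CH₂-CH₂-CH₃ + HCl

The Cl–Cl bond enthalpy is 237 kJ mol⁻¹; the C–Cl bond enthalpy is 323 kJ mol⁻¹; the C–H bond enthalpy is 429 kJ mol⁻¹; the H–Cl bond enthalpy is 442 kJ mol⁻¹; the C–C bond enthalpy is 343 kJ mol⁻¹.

ΔH ≈ −99 kJ

Bonds broken (reactants):
  C–C: 3 × 343 = 1029
  C–H: 10 × 429 = 4290
  Cl–Cl: 1 × 237 = 237
  Σ(broken) = 5556 kJ
Bonds formed (products):
  C–C: 3 × 343 = 1029
  C–Cl: 1 × 323 = 323
  C–H: 9 × 429 = 3861
  H–Cl: 1 × 442 = 442
  Σ(formed) = 5655 kJ
ΔH = Σ(broken) − Σ(formed) = 5556 − 5655 = −99 kJ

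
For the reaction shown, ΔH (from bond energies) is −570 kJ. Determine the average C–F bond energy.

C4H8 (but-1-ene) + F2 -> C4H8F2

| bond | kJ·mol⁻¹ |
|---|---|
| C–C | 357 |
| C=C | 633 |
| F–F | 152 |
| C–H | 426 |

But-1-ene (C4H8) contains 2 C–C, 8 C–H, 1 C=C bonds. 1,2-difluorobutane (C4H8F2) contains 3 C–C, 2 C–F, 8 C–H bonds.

Let D be the C–F bond energy.
Σ(broken) = 2×357 + 8×426 + 1×633 + 1×152 = 4907
Σ(formed) = 3×357 + 2×D + 8×426 = 4479 + 2D
ΔH = Σ(broken) − Σ(formed) = (4907) − (4479 + 2D) = +428 − 2D
Setting this equal to −570 kJ gives 2D = 998, so D = 499 kJ/mol.

D(C–F) ≈ 499 kJ/mol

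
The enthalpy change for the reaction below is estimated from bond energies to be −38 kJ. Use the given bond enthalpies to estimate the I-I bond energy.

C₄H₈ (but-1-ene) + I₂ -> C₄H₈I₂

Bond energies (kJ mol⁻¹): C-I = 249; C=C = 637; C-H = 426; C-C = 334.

Let D be the I-I bond energy.
Σ(broken) = 2×334 + 8×426 + 1×637 + 1×D = 4713 + D
Σ(formed) = 3×334 + 8×426 + 2×249 = 4908
ΔH = Σ(broken) − Σ(formed) = (4713 + D) − (4908) = −195 + D
Setting this equal to −38 kJ gives D = 157 kJ/mol.

D(I-I) ≈ 157 kJ/mol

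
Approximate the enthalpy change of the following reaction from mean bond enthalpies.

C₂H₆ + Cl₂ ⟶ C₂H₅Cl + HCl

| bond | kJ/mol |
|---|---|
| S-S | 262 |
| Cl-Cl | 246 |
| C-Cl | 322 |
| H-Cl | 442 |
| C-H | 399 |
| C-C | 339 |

ΔH ≈ −119 kJ

Bonds broken (reactants):
  C-C: 1 × 339 = 339
  C-H: 6 × 399 = 2394
  Cl-Cl: 1 × 246 = 246
  Σ(broken) = 2979 kJ
Bonds formed (products):
  C-C: 1 × 339 = 339
  C-Cl: 1 × 322 = 322
  C-H: 5 × 399 = 1995
  H-Cl: 1 × 442 = 442
  Σ(formed) = 3098 kJ
ΔH = Σ(broken) − Σ(formed) = 2979 − 3098 = −119 kJ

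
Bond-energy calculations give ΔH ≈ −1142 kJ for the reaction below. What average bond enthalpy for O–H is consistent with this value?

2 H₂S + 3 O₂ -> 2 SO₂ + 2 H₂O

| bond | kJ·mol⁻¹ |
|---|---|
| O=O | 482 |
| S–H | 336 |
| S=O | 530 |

D(O–H) ≈ 453 kJ/mol

Let D be the O–H bond energy.
Σ(broken) = 3×482 + 4×336 = 2790
Σ(formed) = 4×D + 4×530 = 2120 + 4D
ΔH = Σ(broken) − Σ(formed) = (2790) − (2120 + 4D) = +670 − 4D
Setting this equal to −1142 kJ gives 4D = 1812, so D = 453 kJ/mol.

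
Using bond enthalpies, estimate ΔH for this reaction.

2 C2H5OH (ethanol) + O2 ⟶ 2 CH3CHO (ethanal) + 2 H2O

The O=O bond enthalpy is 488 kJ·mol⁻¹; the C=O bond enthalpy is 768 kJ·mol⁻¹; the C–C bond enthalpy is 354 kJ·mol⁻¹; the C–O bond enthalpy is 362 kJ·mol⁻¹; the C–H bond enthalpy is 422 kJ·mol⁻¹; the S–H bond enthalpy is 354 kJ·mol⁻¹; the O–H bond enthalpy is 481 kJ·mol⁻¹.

Bonds broken (reactants):
  C–C: 2 × 354 = 708
  C–H: 10 × 422 = 4220
  C–O: 2 × 362 = 724
  O–H: 2 × 481 = 962
  O=O: 1 × 488 = 488
  Σ(broken) = 7102 kJ
Bonds formed (products):
  C–C: 2 × 354 = 708
  C–H: 8 × 422 = 3376
  C=O: 2 × 768 = 1536
  O–H: 4 × 481 = 1924
  Σ(formed) = 7544 kJ
ΔH = Σ(broken) − Σ(formed) = 7102 − 7544 = −442 kJ

ΔH ≈ −442 kJ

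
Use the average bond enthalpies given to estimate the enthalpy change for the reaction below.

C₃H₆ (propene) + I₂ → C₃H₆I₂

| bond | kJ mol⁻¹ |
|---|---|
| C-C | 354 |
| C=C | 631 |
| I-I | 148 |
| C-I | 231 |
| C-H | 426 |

ΔH ≈ −37 kJ

Bonds broken (reactants):
  C-C: 1 × 354 = 354
  C-H: 6 × 426 = 2556
  C=C: 1 × 631 = 631
  I-I: 1 × 148 = 148
  Σ(broken) = 3689 kJ
Bonds formed (products):
  C-C: 2 × 354 = 708
  C-H: 6 × 426 = 2556
  C-I: 2 × 231 = 462
  Σ(formed) = 3726 kJ
ΔH = Σ(broken) − Σ(formed) = 3689 − 3726 = −37 kJ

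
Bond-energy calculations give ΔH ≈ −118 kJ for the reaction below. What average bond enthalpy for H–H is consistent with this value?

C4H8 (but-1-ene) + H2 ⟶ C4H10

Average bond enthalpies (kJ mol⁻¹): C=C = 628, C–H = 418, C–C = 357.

D(H–H) ≈ 447 kJ/mol

Let D be the H–H bond energy.
Σ(broken) = 2×357 + 8×418 + 1×628 + 1×D = 4686 + D
Σ(formed) = 3×357 + 10×418 = 5251
ΔH = Σ(broken) − Σ(formed) = (4686 + D) − (5251) = −565 + D
Setting this equal to −118 kJ gives D = 447 kJ/mol.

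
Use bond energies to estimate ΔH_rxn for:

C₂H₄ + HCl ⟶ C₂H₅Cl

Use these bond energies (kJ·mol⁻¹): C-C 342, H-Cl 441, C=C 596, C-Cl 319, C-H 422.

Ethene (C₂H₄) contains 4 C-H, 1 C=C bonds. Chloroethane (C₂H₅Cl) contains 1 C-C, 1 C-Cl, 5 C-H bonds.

Bonds broken (reactants):
  C-H: 4 × 422 = 1688
  C=C: 1 × 596 = 596
  H-Cl: 1 × 441 = 441
  Σ(broken) = 2725 kJ
Bonds formed (products):
  C-C: 1 × 342 = 342
  C-Cl: 1 × 319 = 319
  C-H: 5 × 422 = 2110
  Σ(formed) = 2771 kJ
ΔH = Σ(broken) − Σ(formed) = 2725 − 2771 = −46 kJ

ΔH ≈ −46 kJ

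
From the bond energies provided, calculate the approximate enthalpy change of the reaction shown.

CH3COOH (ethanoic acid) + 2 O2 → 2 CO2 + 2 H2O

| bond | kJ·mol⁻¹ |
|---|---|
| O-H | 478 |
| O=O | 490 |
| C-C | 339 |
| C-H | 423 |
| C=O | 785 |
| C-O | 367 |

ΔH ≈ −834 kJ

Bonds broken (reactants):
  C-C: 1 × 339 = 339
  C-H: 3 × 423 = 1269
  C-O: 1 × 367 = 367
  C=O: 1 × 785 = 785
  O-H: 1 × 478 = 478
  O=O: 2 × 490 = 980
  Σ(broken) = 4218 kJ
Bonds formed (products):
  C=O: 4 × 785 = 3140
  O-H: 4 × 478 = 1912
  Σ(formed) = 5052 kJ
ΔH = Σ(broken) − Σ(formed) = 4218 − 5052 = −834 kJ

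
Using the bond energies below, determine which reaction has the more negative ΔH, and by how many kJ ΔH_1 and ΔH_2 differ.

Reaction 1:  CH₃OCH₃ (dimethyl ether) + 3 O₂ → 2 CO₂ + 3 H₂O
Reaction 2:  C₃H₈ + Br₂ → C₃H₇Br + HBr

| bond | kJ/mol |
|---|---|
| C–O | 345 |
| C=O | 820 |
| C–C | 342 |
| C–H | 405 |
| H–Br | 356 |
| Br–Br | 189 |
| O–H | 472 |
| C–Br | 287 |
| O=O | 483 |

Reaction 1, by 1494 kJ

Reaction 1:
  Bonds broken (reactants):
    C–H: 6 × 405 = 2430
    C–O: 2 × 345 = 690
    O=O: 3 × 483 = 1449
    Σ(broken) = 4569 kJ
  Bonds formed (products):
    C=O: 4 × 820 = 3280
    O–H: 6 × 472 = 2832
    Σ(formed) = 6112 kJ
  ΔH_1 = 4569 − 6112 = −1543 kJ
Reaction 2:
  Bonds broken (reactants):
    Br–Br: 1 × 189 = 189
    C–C: 2 × 342 = 684
    C–H: 8 × 405 = 3240
    Σ(broken) = 4113 kJ
  Bonds formed (products):
    C–Br: 1 × 287 = 287
    C–C: 2 × 342 = 684
    C–H: 7 × 405 = 2835
    H–Br: 1 × 356 = 356
    Σ(formed) = 4162 kJ
  ΔH_2 = 4113 − 4162 = −49 kJ
ΔH_1 − ΔH_2 = −1494 kJ, so reaction 1 has the more negative ΔH; |ΔH_1 − ΔH_2| = 1494 kJ.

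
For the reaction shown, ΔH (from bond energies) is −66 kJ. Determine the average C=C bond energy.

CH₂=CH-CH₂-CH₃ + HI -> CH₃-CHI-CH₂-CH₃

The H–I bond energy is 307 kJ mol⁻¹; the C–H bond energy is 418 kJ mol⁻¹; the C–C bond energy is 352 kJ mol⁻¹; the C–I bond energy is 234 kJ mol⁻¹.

D(C=C) ≈ 631 kJ/mol

Let D be the C=C bond energy.
Σ(broken) = 2×352 + 8×418 + 1×D + 1×307 = 4355 + D
Σ(formed) = 3×352 + 9×418 + 1×234 = 5052
ΔH = Σ(broken) − Σ(formed) = (4355 + D) − (5052) = −697 + D
Setting this equal to −66 kJ gives D = 631 kJ/mol.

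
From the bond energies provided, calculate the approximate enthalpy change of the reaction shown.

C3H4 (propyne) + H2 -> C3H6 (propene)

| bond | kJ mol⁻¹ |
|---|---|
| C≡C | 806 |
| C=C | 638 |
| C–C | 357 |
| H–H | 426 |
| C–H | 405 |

ΔH ≈ −216 kJ

Bonds broken (reactants):
  C≡C: 1 × 806 = 806
  C–C: 1 × 357 = 357
  C–H: 4 × 405 = 1620
  H–H: 1 × 426 = 426
  Σ(broken) = 3209 kJ
Bonds formed (products):
  C–C: 1 × 357 = 357
  C–H: 6 × 405 = 2430
  C=C: 1 × 638 = 638
  Σ(formed) = 3425 kJ
ΔH = Σ(broken) − Σ(formed) = 3209 − 3425 = −216 kJ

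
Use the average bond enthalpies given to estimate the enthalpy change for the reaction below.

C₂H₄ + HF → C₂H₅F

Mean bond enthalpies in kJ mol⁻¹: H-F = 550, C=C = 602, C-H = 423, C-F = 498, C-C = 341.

ΔH ≈ −110 kJ

Bonds broken (reactants):
  C-H: 4 × 423 = 1692
  C=C: 1 × 602 = 602
  H-F: 1 × 550 = 550
  Σ(broken) = 2844 kJ
Bonds formed (products):
  C-C: 1 × 341 = 341
  C-F: 1 × 498 = 498
  C-H: 5 × 423 = 2115
  Σ(formed) = 2954 kJ
ΔH = Σ(broken) − Σ(formed) = 2844 − 2954 = −110 kJ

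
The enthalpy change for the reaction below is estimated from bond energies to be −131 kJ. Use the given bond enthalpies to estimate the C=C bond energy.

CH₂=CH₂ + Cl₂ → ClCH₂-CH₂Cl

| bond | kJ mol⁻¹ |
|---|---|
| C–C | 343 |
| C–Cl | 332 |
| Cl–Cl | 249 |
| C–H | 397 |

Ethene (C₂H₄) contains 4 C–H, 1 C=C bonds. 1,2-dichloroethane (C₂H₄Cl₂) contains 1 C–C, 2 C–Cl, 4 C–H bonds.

D(C=C) ≈ 627 kJ/mol

Let D be the C=C bond energy.
Σ(broken) = 4×397 + 1×D + 1×249 = 1837 + D
Σ(formed) = 1×343 + 2×332 + 4×397 = 2595
ΔH = Σ(broken) − Σ(formed) = (1837 + D) − (2595) = −758 + D
Setting this equal to −131 kJ gives D = 627 kJ/mol.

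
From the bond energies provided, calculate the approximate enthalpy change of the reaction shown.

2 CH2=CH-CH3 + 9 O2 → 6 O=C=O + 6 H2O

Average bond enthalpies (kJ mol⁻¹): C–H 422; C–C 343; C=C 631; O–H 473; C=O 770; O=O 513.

ΔH ≈ −3287 kJ

Bonds broken (reactants):
  C–C: 2 × 343 = 686
  C–H: 12 × 422 = 5064
  C=C: 2 × 631 = 1262
  O=O: 9 × 513 = 4617
  Σ(broken) = 11629 kJ
Bonds formed (products):
  C=O: 12 × 770 = 9240
  O–H: 12 × 473 = 5676
  Σ(formed) = 14916 kJ
ΔH = Σ(broken) − Σ(formed) = 11629 − 14916 = −3287 kJ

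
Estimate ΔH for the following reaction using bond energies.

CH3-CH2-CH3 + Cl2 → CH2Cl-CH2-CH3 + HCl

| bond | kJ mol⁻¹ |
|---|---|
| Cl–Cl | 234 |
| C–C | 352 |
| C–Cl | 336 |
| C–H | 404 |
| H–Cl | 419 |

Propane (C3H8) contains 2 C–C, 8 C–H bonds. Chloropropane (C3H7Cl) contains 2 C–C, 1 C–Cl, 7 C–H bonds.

ΔH ≈ −117 kJ

Bonds broken (reactants):
  C–C: 2 × 352 = 704
  C–H: 8 × 404 = 3232
  Cl–Cl: 1 × 234 = 234
  Σ(broken) = 4170 kJ
Bonds formed (products):
  C–C: 2 × 352 = 704
  C–Cl: 1 × 336 = 336
  C–H: 7 × 404 = 2828
  H–Cl: 1 × 419 = 419
  Σ(formed) = 4287 kJ
ΔH = Σ(broken) − Σ(formed) = 4170 − 4287 = −117 kJ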